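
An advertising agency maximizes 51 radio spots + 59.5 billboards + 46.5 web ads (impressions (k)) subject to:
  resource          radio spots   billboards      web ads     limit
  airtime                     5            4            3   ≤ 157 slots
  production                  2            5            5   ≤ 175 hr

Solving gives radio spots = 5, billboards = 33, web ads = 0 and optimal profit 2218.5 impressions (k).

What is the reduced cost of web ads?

At the optimum: airtime uses 157 of 157 (binding); production uses 175 of 175 (binding).
Dual feasibility on the basic columns requires 5·y_airtime + 2·y_production = 51, 4·y_airtime + 5·y_production = 59.5.
→ y_airtime = 8 and y_production = 5.5.
Reduced cost of web ads: c₃ − yᵀa₃ = 46.5 − (8·3 + 5.5·5) = 46.5 − 51.5 = -5.

-5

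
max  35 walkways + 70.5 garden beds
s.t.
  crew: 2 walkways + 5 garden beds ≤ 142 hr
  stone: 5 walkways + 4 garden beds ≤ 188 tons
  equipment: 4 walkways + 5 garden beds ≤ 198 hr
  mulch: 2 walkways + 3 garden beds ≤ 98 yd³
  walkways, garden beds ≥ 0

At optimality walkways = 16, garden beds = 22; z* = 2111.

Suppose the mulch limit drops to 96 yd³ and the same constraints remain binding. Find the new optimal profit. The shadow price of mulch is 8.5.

2094

Δb = -2, so new z* = 2111 + (8.5)·(-2) = 2111 − 17 = 2094.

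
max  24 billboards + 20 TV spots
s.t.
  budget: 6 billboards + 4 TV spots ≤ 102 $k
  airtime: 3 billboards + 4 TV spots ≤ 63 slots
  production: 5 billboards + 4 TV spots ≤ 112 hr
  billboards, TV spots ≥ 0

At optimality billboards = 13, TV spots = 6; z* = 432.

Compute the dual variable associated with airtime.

Check each constraint at x*: budget 102/102 (tight); airtime 63/63 (tight); production 89/112 (slack 23).
Slack constraints have shadow price 0 (complementary slackness).
Dual feasibility on the basic columns requires 6·y_budget + 3·y_airtime = 24, 4·y_budget + 4·y_airtime = 20.
This yields shadow prices y_budget = 3, y_airtime = 2.
Shadow price of airtime = 2.

2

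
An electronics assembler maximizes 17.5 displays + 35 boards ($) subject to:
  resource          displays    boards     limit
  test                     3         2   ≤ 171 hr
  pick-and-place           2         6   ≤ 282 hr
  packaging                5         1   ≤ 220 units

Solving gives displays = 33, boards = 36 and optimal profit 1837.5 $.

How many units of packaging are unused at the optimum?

packaging used = 5·33 + 1·36 = 201; slack = 220 − 201 = 19.

19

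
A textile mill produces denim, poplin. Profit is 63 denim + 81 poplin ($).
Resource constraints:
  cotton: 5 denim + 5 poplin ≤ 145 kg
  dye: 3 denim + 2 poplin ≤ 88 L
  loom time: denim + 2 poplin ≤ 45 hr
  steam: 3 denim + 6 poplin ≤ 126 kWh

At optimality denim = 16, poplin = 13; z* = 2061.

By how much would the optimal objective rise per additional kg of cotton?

9

At the optimum: cotton uses 145 of 145 (binding); dye uses 74 of 88 (slack = 14); loom time uses 42 of 45 (slack = 3); steam uses 126 of 126 (binding).
Slack constraints have shadow price 0 (complementary slackness).
From A_Bᵀ y = c: 5·y_cotton + 3·y_steam = 63; 5·y_cotton + 6·y_steam = 81.
→ y_cotton = 9 and y_steam = 6.
Shadow price of cotton = 9.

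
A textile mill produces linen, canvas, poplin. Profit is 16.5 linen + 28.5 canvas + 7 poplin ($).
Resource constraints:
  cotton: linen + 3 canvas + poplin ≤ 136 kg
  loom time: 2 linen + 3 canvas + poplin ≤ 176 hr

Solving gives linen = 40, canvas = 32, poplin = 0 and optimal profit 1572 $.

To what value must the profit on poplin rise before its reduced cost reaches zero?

At the optimum: cotton uses 136 of 136 (binding); loom time uses 176 of 176 (binding).
Dual feasibility on the basic columns requires 1·y_cotton + 2·y_loom time = 16.5, 3·y_cotton + 3·y_loom time = 28.5.
Solving: y_cotton = 2.5, y_loom time = 7.
poplin enters the basis when its profit ≥ yᵀa₃ = 2.5·1 + 7·1 = 9.5.

9.5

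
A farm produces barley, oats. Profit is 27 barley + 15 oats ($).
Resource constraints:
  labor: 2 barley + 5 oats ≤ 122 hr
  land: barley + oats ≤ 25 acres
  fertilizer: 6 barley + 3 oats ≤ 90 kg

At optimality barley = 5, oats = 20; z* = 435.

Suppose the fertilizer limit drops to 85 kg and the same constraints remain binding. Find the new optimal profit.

415

Check each constraint at x*: labor 110/122 (slack 12); land 25/25 (tight); fertilizer 90/90 (tight).
By complementary slackness, y = 0 for the non-binding constraint.
Dual feasibility on the basic columns requires 1·y_land + 6·y_fertilizer = 27, 1·y_land + 3·y_fertilizer = 15.
This yields shadow prices y_land = 3, y_fertilizer = 4.
Δz = y_fertilizer·Δb = 4 × (-5) = -20, so new z* = 435 − 20 = 415.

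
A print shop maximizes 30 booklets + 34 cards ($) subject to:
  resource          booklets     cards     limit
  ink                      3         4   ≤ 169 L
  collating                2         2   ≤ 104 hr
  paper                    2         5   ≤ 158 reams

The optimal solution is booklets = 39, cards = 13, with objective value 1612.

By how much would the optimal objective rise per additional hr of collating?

Binding: ink and collating. Non-binding: paper (15 unused).
Since paper is not tight, its dual is 0.
From A_Bᵀ y = c: 3·y_ink + 2·y_collating = 30; 4·y_ink + 2·y_collating = 34.
Solving: y_ink = 4, y_collating = 9.
Shadow price of collating = 9.

9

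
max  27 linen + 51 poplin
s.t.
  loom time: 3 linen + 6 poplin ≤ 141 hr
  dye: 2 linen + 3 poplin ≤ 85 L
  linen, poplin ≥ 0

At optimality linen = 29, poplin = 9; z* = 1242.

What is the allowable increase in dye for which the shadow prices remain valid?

9

Binding constraints: loom time, dye. The basis is B = [[3,6],[2,3]] with det -3.
Per unit increase in dye, x* moves by d = (2, -1).
The basis stays optimal until poplin reaches 0; allowable increase = 9 L.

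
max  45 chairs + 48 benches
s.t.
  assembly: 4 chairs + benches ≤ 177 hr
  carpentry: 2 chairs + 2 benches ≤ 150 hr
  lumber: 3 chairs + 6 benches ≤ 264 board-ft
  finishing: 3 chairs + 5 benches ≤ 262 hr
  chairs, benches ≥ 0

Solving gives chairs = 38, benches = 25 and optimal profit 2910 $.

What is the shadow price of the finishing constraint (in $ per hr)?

Check each constraint at x*: assembly 177/177 (tight); carpentry 126/150 (slack 24); lumber 264/264 (tight); finishing 239/262 (slack 23).
Since carpentry, finishing are not tight, their duals are 0.
Dual feasibility on the basic columns requires 4·y_assembly + 3·y_lumber = 45, 1·y_assembly + 6·y_lumber = 48.
This yields shadow prices y_assembly = 6, y_lumber = 7.
Shadow price of finishing = 0.

0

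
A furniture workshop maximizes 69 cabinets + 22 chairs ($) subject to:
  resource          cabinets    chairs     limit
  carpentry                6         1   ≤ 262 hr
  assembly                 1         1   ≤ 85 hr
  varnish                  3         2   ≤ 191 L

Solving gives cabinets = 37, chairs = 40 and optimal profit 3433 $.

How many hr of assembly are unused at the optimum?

8

assembly used = 1·37 + 1·40 = 77; slack = 85 − 77 = 8.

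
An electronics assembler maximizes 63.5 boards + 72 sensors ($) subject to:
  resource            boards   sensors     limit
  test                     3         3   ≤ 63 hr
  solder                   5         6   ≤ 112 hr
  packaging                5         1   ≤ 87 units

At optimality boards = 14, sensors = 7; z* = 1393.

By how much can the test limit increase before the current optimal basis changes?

Binding constraints: test, solder. The basis is B = [[3,3],[5,6]] with det 3.
Per unit increase in test, x* moves by d = (2, -1.6667).
The basis stays optimal until packaging becomes binding; allowable increase = 1.2 hr.

1.2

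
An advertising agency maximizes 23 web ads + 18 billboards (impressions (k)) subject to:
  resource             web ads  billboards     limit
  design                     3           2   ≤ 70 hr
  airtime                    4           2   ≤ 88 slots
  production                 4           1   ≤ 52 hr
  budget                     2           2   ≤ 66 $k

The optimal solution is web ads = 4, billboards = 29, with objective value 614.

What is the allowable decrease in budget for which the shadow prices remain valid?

2.8

Binding constraints: design, budget. The basis is B = [[3,2],[2,2]] with det 2.
Per unit decrease in budget, x* moves by d = (1, -1.5).
The basis stays optimal until production becomes binding; allowable decrease = 2.8 $k.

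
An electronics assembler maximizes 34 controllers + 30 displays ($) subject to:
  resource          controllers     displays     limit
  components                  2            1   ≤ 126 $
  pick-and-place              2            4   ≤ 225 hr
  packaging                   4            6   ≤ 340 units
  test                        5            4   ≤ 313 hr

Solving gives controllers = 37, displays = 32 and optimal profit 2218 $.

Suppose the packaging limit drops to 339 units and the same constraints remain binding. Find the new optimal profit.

Binding: packaging and test. Non-binding: components (20 unused), pick-and-place (23 unused).
By complementary slackness, y = 0 for the non-binding constraints.
From A_Bᵀ y = c: 4·y_packaging + 5·y_test = 34; 6·y_packaging + 4·y_test = 30.
→ y_packaging = 1 and y_test = 6.
Δz = y_packaging·Δb = 1 × (-1) = -1, so new z* = 2218 − 1 = 2217.

2217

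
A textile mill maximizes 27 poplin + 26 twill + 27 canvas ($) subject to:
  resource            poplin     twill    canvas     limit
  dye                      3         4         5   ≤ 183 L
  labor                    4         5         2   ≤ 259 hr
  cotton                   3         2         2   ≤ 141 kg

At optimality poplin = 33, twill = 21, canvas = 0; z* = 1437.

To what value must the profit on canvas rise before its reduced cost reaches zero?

At the optimum: dye uses 183 of 183 (binding); labor uses 237 of 259 (slack = 22); cotton uses 141 of 141 (binding).
Slack constraints have shadow price 0 (complementary slackness).
The binding rows give the dual system: 3·y_dye + 3·y_cotton = 27 and 4·y_dye + 2·y_cotton = 26.
This yields shadow prices y_dye = 4, y_cotton = 5.
canvas enters the basis when its profit ≥ yᵀa₃ = 4·5 + 5·2 = 30.

30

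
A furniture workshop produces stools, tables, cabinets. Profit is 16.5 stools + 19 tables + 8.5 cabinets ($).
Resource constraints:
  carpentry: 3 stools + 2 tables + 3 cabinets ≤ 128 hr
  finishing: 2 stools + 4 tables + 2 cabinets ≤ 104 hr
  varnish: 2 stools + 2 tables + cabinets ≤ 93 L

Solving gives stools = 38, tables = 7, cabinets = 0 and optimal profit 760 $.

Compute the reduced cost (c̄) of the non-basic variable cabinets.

Binding: carpentry and finishing. Non-binding: varnish (3 unused).
By complementary slackness, y = 0 for the non-binding constraint.
From A_Bᵀ y = c: 3·y_carpentry + 2·y_finishing = 16.5; 2·y_carpentry + 4·y_finishing = 19.
This yields shadow prices y_carpentry = 3.5, y_finishing = 3.
Reduced cost of cabinets: c₃ − yᵀa₃ = 8.5 − (3.5·3 + 3·2) = 8.5 − 16.5 = -8.

-8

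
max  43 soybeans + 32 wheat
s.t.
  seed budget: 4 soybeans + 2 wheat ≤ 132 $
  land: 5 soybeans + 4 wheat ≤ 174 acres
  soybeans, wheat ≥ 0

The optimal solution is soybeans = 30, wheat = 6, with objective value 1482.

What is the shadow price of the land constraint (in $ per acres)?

7

Check each constraint at x*: seed budget 132/132 (tight); land 174/174 (tight).
From A_Bᵀ y = c: 4·y_seed budget + 5·y_land = 43; 2·y_seed budget + 4·y_land = 32.
This yields shadow prices y_seed budget = 2, y_land = 7.
Shadow price of land = 7.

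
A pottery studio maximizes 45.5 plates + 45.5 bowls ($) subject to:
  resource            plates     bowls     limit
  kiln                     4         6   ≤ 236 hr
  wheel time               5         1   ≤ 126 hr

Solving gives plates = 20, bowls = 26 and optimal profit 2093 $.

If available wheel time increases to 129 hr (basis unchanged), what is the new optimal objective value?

2103.5

At the optimum: kiln uses 236 of 236 (binding); wheel time uses 126 of 126 (binding).
From A_Bᵀ y = c: 4·y_kiln + 5·y_wheel time = 45.5; 6·y_kiln + 1·y_wheel time = 45.5.
→ y_kiln = 7 and y_wheel time = 3.5.
Δz = y_wheel time·Δb = 3.5 × (3) = 10.5, so new z* = 2093 + 10.5 = 2103.5.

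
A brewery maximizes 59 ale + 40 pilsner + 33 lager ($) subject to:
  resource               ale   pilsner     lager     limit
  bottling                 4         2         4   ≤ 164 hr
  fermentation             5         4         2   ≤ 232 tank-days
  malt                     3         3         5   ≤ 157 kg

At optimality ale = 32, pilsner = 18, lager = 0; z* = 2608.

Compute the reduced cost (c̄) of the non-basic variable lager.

-5

Binding: bottling and fermentation. Non-binding: malt (7 unused).
Since malt is not tight, its dual is 0.
Dual feasibility on the basic columns requires 4·y_bottling + 5·y_fermentation = 59, 2·y_bottling + 4·y_fermentation = 40.
→ y_bottling = 6 and y_fermentation = 7.
Reduced cost of lager: c₃ − yᵀa₃ = 33 − (6·4 + 7·2) = 33 − 38 = -5.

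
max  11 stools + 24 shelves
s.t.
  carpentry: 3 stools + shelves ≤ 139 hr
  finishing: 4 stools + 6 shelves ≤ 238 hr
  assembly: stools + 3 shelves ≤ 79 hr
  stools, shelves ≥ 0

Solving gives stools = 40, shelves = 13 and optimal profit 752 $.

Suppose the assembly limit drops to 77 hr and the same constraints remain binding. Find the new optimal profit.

742

At the optimum: carpentry uses 133 of 139 (slack = 6); finishing uses 238 of 238 (binding); assembly uses 79 of 79 (binding).
Since carpentry is not tight, its dual is 0.
Dual feasibility on the basic columns requires 4·y_finishing + 1·y_assembly = 11, 6·y_finishing + 3·y_assembly = 24.
This yields shadow prices y_finishing = 1.5, y_assembly = 5.
Δz = y_assembly·Δb = 5 × (-2) = -10, so new z* = 752 − 10 = 742.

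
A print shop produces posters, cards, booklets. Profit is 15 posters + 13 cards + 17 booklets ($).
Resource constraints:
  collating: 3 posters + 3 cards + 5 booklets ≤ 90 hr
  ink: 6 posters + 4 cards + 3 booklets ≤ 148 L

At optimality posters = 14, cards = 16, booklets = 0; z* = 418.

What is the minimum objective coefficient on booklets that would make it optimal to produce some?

At the optimum: collating uses 90 of 90 (binding); ink uses 148 of 148 (binding).
Dual feasibility on the basic columns requires 3·y_collating + 6·y_ink = 15, 3·y_collating + 4·y_ink = 13.
This yields shadow prices y_collating = 3, y_ink = 1.
booklets enters the basis when its profit ≥ yᵀa₃ = 3·5 + 1·3 = 18.

18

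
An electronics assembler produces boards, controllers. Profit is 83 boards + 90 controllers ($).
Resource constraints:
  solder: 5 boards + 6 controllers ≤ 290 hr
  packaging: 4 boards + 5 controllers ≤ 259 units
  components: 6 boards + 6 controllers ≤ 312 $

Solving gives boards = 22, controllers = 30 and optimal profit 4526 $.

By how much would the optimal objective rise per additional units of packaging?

0

Check each constraint at x*: solder 290/290 (tight); packaging 238/259 (slack 21); components 312/312 (tight).
By complementary slackness, y = 0 for the non-binding constraint.
Dual feasibility on the basic columns requires 5·y_solder + 6·y_components = 83, 6·y_solder + 6·y_components = 90.
Solving: y_solder = 7, y_components = 8.
Shadow price of packaging = 0.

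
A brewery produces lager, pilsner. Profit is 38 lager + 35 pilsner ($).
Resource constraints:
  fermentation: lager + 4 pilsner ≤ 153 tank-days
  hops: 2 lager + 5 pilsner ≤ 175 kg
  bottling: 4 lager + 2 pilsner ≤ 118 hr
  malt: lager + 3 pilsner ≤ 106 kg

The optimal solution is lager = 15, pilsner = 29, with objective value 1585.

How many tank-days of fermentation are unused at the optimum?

22

fermentation used = 1·15 + 4·29 = 131; slack = 153 − 131 = 22.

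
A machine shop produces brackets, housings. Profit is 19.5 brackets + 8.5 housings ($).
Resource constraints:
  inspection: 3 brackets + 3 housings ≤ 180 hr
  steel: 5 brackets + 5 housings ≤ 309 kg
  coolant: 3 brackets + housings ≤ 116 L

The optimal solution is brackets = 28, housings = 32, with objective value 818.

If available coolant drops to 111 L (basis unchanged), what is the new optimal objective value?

790.5

At the optimum: inspection uses 180 of 180 (binding); steel uses 300 of 309 (slack = 9); coolant uses 116 of 116 (binding).
Slack constraints have shadow price 0 (complementary slackness).
From A_Bᵀ y = c: 3·y_inspection + 3·y_coolant = 19.5; 3·y_inspection + 1·y_coolant = 8.5.
→ y_inspection = 1 and y_coolant = 5.5.
Δz = y_coolant·Δb = 5.5 × (-5) = -27.5, so new z* = 818 − 27.5 = 790.5.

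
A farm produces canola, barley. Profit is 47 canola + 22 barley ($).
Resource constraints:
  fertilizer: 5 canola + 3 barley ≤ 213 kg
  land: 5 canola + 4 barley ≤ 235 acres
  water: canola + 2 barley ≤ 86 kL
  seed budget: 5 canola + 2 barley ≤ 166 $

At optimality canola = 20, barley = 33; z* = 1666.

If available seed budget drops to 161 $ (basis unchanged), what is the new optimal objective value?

1621

At the optimum: fertilizer uses 199 of 213 (slack = 14); land uses 232 of 235 (slack = 3); water uses 86 of 86 (binding); seed budget uses 166 of 166 (binding).
Since fertilizer, land are not tight, their duals are 0.
The binding rows give the dual system: 1·y_water + 5·y_seed budget = 47 and 2·y_water + 2·y_seed budget = 22.
→ y_water = 2 and y_seed budget = 9.
Δz = y_seed budget·Δb = 9 × (-5) = -45, so new z* = 1666 − 45 = 1621.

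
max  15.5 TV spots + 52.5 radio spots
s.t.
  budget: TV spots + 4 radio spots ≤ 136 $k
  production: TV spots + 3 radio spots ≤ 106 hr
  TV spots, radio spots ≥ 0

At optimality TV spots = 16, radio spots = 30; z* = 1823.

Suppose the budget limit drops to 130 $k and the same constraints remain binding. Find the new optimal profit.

1787

Both budget and production are binding at x*.
Dual feasibility on the basic columns requires 1·y_budget + 1·y_production = 15.5, 4·y_budget + 3·y_production = 52.5.
Solving: y_budget = 6, y_production = 9.5.
Δz = y_budget·Δb = 6 × (-6) = -36, so new z* = 1823 − 36 = 1787.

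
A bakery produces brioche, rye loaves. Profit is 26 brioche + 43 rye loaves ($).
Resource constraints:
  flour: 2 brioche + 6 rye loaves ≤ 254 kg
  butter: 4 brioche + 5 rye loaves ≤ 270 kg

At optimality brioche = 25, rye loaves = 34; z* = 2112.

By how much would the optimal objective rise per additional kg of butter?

5

Check each constraint at x*: flour 254/254 (tight); butter 270/270 (tight).
Dual feasibility on the basic columns requires 2·y_flour + 4·y_butter = 26, 6·y_flour + 5·y_butter = 43.
→ y_flour = 3 and y_butter = 5.
Shadow price of butter = 5.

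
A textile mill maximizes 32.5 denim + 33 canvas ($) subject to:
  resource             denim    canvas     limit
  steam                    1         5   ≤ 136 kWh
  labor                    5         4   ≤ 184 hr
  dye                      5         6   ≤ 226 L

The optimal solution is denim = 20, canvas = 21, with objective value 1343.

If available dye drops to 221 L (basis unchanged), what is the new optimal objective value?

1325.5

At the optimum: steam uses 125 of 136 (slack = 11); labor uses 184 of 184 (binding); dye uses 226 of 226 (binding).
Since steam is not tight, its dual is 0.
Dual feasibility on the basic columns requires 5·y_labor + 5·y_dye = 32.5, 4·y_labor + 6·y_dye = 33.
→ y_labor = 3 and y_dye = 3.5.
Δz = y_dye·Δb = 3.5 × (-5) = -17.5, so new z* = 1343 − 17.5 = 1325.5.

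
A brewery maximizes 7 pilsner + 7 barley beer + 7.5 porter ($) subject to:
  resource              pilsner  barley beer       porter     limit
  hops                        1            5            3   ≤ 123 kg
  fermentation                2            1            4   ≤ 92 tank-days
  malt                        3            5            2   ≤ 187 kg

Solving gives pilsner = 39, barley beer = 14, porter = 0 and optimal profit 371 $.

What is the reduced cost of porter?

At the optimum: hops uses 109 of 123 (slack = 14); fermentation uses 92 of 92 (binding); malt uses 187 of 187 (binding).
Since hops is not tight, its dual is 0.
From A_Bᵀ y = c: 2·y_fermentation + 3·y_malt = 7; 1·y_fermentation + 5·y_malt = 7.
This yields shadow prices y_fermentation = 2, y_malt = 1.
Reduced cost of porter: c₃ − yᵀa₃ = 7.5 − (2·4 + 1·2) = 7.5 − 10 = -2.5.

-2.5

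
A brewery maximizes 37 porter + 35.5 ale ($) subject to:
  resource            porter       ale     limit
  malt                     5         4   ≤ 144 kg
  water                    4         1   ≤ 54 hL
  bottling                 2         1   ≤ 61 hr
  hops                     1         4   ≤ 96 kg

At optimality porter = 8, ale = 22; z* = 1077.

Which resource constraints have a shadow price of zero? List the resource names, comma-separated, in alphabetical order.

malt: 128/144 (slack 16)
water: 54/54 (binding)
bottling: 38/61 (slack 23)
hops: 96/96 (binding)
By complementary slackness, a constraint with positive slack has shadow price 0 → bottling, malt.

bottling, malt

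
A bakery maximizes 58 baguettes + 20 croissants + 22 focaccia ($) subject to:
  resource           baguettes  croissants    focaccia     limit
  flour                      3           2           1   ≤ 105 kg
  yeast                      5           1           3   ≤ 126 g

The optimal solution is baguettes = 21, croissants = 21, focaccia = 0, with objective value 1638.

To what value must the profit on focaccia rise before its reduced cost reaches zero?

Both flour and yeast are binding at x*.
From A_Bᵀ y = c: 3·y_flour + 5·y_yeast = 58; 2·y_flour + 1·y_yeast = 20.
Solving: y_flour = 6, y_yeast = 8.
focaccia enters the basis when its profit ≥ yᵀa₃ = 6·1 + 8·3 = 30.

30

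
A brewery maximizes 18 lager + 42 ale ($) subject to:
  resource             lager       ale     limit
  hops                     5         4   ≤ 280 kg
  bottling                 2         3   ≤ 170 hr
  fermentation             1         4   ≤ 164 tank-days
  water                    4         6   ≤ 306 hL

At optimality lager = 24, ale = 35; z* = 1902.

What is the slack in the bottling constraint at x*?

17

bottling used = 2·24 + 3·35 = 153; slack = 170 − 153 = 17.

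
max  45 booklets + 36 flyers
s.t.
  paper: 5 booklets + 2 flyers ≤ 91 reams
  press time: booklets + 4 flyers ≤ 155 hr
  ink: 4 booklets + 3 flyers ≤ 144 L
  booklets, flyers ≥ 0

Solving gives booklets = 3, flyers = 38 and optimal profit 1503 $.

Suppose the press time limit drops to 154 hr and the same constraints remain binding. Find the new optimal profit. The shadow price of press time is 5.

1498

Δb = -1, so new z* = 1503 + (5)·(-1) = 1503 − 5 = 1498.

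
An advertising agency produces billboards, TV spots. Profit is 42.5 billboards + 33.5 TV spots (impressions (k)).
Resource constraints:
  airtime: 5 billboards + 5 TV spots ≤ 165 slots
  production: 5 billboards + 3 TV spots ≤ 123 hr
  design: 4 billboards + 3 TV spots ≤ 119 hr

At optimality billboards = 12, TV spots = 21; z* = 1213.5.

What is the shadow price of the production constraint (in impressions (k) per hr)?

Binding: airtime and production. Non-binding: design (8 unused).
Slack constraints have shadow price 0 (complementary slackness).
The binding rows give the dual system: 5·y_airtime + 5·y_production = 42.5 and 5·y_airtime + 3·y_production = 33.5.
Solving: y_airtime = 4, y_production = 4.5.
Shadow price of production = 4.5.

4.5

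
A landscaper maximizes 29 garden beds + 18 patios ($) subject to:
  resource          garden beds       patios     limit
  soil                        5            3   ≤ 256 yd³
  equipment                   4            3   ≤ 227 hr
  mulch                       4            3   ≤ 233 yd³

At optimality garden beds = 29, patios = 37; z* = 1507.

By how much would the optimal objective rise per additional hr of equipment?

At the optimum: soil uses 256 of 256 (binding); equipment uses 227 of 227 (binding); mulch uses 227 of 233 (slack = 6).
By complementary slackness, y = 0 for the non-binding constraint.
From A_Bᵀ y = c: 5·y_soil + 4·y_equipment = 29; 3·y_soil + 3·y_equipment = 18.
Solving: y_soil = 5, y_equipment = 1.
Shadow price of equipment = 1.

1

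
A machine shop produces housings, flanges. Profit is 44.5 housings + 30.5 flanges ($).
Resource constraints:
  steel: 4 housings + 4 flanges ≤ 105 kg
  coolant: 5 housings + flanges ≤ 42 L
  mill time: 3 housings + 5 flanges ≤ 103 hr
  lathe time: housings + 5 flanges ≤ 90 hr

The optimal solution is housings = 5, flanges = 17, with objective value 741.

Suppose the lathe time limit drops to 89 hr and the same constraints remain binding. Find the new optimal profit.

736.5

Check each constraint at x*: steel 88/105 (slack 17); coolant 42/42 (tight); mill time 100/103 (slack 3); lathe time 90/90 (tight).
Since steel, mill time are not tight, their duals are 0.
From A_Bᵀ y = c: 5·y_coolant + 1·y_lathe time = 44.5; 1·y_coolant + 5·y_lathe time = 30.5.
Solving: y_coolant = 8, y_lathe time = 4.5.
Δz = y_lathe time·Δb = 4.5 × (-1) = -4.5, so new z* = 741 − 4.5 = 736.5.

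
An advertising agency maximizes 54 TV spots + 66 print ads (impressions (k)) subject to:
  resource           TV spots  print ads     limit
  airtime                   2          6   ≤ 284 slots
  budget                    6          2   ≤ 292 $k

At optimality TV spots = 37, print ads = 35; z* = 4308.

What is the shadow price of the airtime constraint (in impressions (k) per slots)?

Check each constraint at x*: airtime 284/284 (tight); budget 292/292 (tight).
From A_Bᵀ y = c: 2·y_airtime + 6·y_budget = 54; 6·y_airtime + 2·y_budget = 66.
→ y_airtime = 9 and y_budget = 6.
Shadow price of airtime = 9.

9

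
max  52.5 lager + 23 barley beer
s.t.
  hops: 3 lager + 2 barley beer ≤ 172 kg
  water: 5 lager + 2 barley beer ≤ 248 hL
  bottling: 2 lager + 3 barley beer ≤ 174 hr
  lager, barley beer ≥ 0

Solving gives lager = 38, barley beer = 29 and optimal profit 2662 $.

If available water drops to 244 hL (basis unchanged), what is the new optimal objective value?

2626

Check each constraint at x*: hops 172/172 (tight); water 248/248 (tight); bottling 163/174 (slack 11).
Slack constraints have shadow price 0 (complementary slackness).
The binding rows give the dual system: 3·y_hops + 5·y_water = 52.5 and 2·y_hops + 2·y_water = 23.
→ y_hops = 2.5 and y_water = 9.
Δz = y_water·Δb = 9 × (-4) = -36, so new z* = 2662 − 36 = 2626.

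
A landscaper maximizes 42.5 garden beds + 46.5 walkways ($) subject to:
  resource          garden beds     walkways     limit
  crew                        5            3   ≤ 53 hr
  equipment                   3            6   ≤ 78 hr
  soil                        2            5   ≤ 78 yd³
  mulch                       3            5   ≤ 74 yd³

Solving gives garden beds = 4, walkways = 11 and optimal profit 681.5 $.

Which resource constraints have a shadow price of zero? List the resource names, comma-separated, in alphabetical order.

mulch, soil

crew: 53/53 (binding)
equipment: 78/78 (binding)
soil: 63/78 (slack 15)
mulch: 67/74 (slack 7)
By complementary slackness, a constraint with positive slack has shadow price 0 → mulch, soil.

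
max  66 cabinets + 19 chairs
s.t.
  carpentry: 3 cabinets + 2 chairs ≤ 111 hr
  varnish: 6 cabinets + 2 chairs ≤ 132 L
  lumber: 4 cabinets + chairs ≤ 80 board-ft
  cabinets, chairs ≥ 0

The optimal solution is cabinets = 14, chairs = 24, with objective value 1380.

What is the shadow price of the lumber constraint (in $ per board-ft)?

9

Check each constraint at x*: carpentry 90/111 (slack 21); varnish 132/132 (tight); lumber 80/80 (tight).
By complementary slackness, y = 0 for the non-binding constraint.
Dual feasibility on the basic columns requires 6·y_varnish + 4·y_lumber = 66, 2·y_varnish + 1·y_lumber = 19.
→ y_varnish = 5 and y_lumber = 9.
Shadow price of lumber = 9.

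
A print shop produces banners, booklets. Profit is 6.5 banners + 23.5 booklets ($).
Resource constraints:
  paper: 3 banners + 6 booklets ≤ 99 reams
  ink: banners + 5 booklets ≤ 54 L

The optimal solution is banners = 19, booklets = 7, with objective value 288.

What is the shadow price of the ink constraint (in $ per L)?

Both paper and ink are binding at x*.
From A_Bᵀ y = c: 3·y_paper + 1·y_ink = 6.5; 6·y_paper + 5·y_ink = 23.5.
Solving: y_paper = 1, y_ink = 3.5.
Shadow price of ink = 3.5.

3.5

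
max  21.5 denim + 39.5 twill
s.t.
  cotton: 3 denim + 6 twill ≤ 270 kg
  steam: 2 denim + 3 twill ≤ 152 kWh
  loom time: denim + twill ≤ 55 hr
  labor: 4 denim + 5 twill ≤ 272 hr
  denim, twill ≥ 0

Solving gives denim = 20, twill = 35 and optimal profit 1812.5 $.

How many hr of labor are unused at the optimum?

17

labor used = 4·20 + 5·35 = 255; slack = 272 − 255 = 17.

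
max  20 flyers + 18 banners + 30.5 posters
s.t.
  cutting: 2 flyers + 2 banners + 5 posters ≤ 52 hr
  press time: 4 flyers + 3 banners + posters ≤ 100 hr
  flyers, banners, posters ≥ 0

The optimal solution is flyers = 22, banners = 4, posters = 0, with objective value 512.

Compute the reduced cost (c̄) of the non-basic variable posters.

Check each constraint at x*: cutting 52/52 (tight); press time 100/100 (tight).
The binding rows give the dual system: 2·y_cutting + 4·y_press time = 20 and 2·y_cutting + 3·y_press time = 18.
This yields shadow prices y_cutting = 6, y_press time = 2.
Reduced cost of posters: c₃ − yᵀa₃ = 30.5 − (6·5 + 2·1) = 30.5 − 32 = -1.5.

-1.5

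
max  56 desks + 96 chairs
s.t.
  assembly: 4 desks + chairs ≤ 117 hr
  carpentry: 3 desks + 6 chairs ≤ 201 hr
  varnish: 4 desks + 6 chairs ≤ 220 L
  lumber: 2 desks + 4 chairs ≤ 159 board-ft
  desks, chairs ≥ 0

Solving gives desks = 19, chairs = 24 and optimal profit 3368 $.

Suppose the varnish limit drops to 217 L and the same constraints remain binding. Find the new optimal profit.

At the optimum: assembly uses 100 of 117 (slack = 17); carpentry uses 201 of 201 (binding); varnish uses 220 of 220 (binding); lumber uses 134 of 159 (slack = 25).
By complementary slackness, y = 0 for the non-binding constraints.
From A_Bᵀ y = c: 3·y_carpentry + 4·y_varnish = 56; 6·y_carpentry + 6·y_varnish = 96.
→ y_carpentry = 8 and y_varnish = 8.
Δz = y_varnish·Δb = 8 × (-3) = -24, so new z* = 3368 − 24 = 3344.

3344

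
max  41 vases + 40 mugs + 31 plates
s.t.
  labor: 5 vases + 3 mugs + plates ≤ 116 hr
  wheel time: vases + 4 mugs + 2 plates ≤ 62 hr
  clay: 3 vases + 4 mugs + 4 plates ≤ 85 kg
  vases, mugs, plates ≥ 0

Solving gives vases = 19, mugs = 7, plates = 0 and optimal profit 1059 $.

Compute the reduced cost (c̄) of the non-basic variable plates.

-1

Check each constraint at x*: labor 116/116 (tight); wheel time 47/62 (slack 15); clay 85/85 (tight).
By complementary slackness, y = 0 for the non-binding constraint.
The binding rows give the dual system: 5·y_labor + 3·y_clay = 41 and 3·y_labor + 4·y_clay = 40.
→ y_labor = 4 and y_clay = 7.
Reduced cost of plates: c₃ − yᵀa₃ = 31 − (4·1 + 7·4) = 31 − 32 = -1.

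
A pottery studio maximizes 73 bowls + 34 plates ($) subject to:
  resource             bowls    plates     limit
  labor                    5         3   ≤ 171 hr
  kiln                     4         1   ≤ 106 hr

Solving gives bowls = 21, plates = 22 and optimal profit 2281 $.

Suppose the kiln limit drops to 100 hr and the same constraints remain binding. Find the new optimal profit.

Both labor and kiln are binding at x*.
From A_Bᵀ y = c: 5·y_labor + 4·y_kiln = 73; 3·y_labor + 1·y_kiln = 34.
→ y_labor = 9 and y_kiln = 7.
Δz = y_kiln·Δb = 7 × (-6) = -42, so new z* = 2281 − 42 = 2239.

2239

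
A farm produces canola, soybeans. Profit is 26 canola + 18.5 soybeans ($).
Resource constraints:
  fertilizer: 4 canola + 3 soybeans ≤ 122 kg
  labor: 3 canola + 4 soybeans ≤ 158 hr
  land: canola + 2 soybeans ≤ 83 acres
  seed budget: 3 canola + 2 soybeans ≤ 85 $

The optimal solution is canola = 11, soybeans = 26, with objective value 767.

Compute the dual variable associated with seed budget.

4

Binding: fertilizer and seed budget. Non-binding: labor (21 unused), land (20 unused).
By complementary slackness, y = 0 for the non-binding constraints.
The binding rows give the dual system: 4·y_fertilizer + 3·y_seed budget = 26 and 3·y_fertilizer + 2·y_seed budget = 18.5.
Solving: y_fertilizer = 3.5, y_seed budget = 4.
Shadow price of seed budget = 4.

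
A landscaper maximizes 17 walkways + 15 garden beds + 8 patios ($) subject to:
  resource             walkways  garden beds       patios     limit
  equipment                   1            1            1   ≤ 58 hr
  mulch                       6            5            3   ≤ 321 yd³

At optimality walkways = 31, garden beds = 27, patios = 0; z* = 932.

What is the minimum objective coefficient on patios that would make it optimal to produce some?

11

Check each constraint at x*: equipment 58/58 (tight); mulch 321/321 (tight).
Dual feasibility on the basic columns requires 1·y_equipment + 6·y_mulch = 17, 1·y_equipment + 5·y_mulch = 15.
This yields shadow prices y_equipment = 5, y_mulch = 2.
patios enters the basis when its profit ≥ yᵀa₃ = 5·1 + 2·3 = 11.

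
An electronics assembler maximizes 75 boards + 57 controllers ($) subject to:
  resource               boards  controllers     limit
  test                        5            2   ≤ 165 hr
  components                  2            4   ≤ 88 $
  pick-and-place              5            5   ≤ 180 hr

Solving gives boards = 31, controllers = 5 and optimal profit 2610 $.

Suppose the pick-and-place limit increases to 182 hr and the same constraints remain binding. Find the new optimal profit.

Check each constraint at x*: test 165/165 (tight); components 82/88 (slack 6); pick-and-place 180/180 (tight).
Slack constraints have shadow price 0 (complementary slackness).
From A_Bᵀ y = c: 5·y_test + 5·y_pick-and-place = 75; 2·y_test + 5·y_pick-and-place = 57.
This yields shadow prices y_test = 6, y_pick-and-place = 9.
Δz = y_pick-and-place·Δb = 9 × (2) = 18, so new z* = 2610 + 18 = 2628.

2628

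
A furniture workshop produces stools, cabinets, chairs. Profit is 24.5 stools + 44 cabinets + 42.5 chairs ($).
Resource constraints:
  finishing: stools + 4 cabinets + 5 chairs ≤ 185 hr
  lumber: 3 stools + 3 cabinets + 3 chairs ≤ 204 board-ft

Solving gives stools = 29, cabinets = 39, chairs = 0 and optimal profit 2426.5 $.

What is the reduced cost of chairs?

Both finishing and lumber are binding at x*.
Dual feasibility on the basic columns requires 1·y_finishing + 3·y_lumber = 24.5, 4·y_finishing + 3·y_lumber = 44.
Solving: y_finishing = 6.5, y_lumber = 6.
Reduced cost of chairs: c₃ − yᵀa₃ = 42.5 − (6.5·5 + 6·3) = 42.5 − 50.5 = -8.

-8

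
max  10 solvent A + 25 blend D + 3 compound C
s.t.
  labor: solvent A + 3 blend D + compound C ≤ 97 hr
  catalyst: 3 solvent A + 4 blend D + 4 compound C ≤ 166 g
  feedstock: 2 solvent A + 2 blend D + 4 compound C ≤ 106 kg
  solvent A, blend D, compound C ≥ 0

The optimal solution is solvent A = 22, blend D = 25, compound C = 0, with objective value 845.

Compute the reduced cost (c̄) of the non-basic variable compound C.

At the optimum: labor uses 97 of 97 (binding); catalyst uses 166 of 166 (binding); feedstock uses 94 of 106 (slack = 12).
Since feedstock is not tight, its dual is 0.
From A_Bᵀ y = c: 1·y_labor + 3·y_catalyst = 10; 3·y_labor + 4·y_catalyst = 25.
Solving: y_labor = 7, y_catalyst = 1.
Reduced cost of compound C: c₃ − yᵀa₃ = 3 − (7·1 + 1·4) = 3 − 11 = -8.

-8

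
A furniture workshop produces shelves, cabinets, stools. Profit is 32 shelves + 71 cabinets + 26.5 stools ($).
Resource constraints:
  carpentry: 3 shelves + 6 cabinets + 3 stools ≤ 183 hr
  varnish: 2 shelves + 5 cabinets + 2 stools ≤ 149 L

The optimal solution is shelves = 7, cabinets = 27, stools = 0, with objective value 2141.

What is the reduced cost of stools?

-5.5

Check each constraint at x*: carpentry 183/183 (tight); varnish 149/149 (tight).
Dual feasibility on the basic columns requires 3·y_carpentry + 2·y_varnish = 32, 6·y_carpentry + 5·y_varnish = 71.
→ y_carpentry = 6 and y_varnish = 7.
Reduced cost of stools: c₃ − yᵀa₃ = 26.5 − (6·3 + 7·2) = 26.5 − 32 = -5.5.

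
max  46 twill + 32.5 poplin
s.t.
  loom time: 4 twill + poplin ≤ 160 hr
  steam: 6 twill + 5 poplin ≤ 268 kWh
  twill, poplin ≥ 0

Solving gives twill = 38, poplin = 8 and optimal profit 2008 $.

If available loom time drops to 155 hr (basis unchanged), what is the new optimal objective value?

Both loom time and steam are binding at x*.
Dual feasibility on the basic columns requires 4·y_loom time + 6·y_steam = 46, 1·y_loom time + 5·y_steam = 32.5.
Solving: y_loom time = 2.5, y_steam = 6.
Δz = y_loom time·Δb = 2.5 × (-5) = -12.5, so new z* = 2008 − 12.5 = 1995.5.

1995.5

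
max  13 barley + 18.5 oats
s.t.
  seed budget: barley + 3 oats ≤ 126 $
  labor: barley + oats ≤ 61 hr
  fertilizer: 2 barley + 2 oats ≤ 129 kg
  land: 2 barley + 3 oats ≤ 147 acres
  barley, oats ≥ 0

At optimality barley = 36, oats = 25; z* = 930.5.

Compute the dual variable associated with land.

Check each constraint at x*: seed budget 111/126 (slack 15); labor 61/61 (tight); fertilizer 122/129 (slack 7); land 147/147 (tight).
By complementary slackness, y = 0 for the non-binding constraints.
From A_Bᵀ y = c: 1·y_labor + 2·y_land = 13; 1·y_labor + 3·y_land = 18.5.
Solving: y_labor = 2, y_land = 5.5.
Shadow price of land = 5.5.

5.5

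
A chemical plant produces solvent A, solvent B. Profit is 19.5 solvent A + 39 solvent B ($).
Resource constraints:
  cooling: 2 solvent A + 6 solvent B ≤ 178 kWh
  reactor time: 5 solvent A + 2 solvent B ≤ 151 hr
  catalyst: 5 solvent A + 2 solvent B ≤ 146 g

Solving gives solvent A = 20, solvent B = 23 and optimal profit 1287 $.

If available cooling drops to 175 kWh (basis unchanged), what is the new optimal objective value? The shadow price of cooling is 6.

Δb = -3, so new z* = 1287 + (6)·(-3) = 1287 − 18 = 1269.

1269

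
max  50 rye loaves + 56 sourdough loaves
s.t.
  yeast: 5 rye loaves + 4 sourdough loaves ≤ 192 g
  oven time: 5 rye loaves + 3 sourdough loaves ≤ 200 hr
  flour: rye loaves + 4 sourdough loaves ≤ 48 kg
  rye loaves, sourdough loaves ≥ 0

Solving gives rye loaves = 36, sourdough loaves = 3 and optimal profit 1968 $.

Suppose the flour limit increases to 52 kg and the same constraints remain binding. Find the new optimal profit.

Binding: yeast and flour. Non-binding: oven time (11 unused).
By complementary slackness, y = 0 for the non-binding constraint.
The binding rows give the dual system: 5·y_yeast + 1·y_flour = 50 and 4·y_yeast + 4·y_flour = 56.
This yields shadow prices y_yeast = 9, y_flour = 5.
Δz = y_flour·Δb = 5 × (4) = 20, so new z* = 1968 + 20 = 1988.

1988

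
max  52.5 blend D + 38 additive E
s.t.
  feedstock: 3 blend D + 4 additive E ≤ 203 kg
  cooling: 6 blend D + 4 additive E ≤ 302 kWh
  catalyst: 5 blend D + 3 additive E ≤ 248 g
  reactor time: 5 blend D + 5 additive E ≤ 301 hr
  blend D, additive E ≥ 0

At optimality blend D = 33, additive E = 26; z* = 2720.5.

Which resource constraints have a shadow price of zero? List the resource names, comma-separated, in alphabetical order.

feedstock: 203/203 (binding)
cooling: 302/302 (binding)
catalyst: 243/248 (slack 5)
reactor time: 295/301 (slack 6)
By complementary slackness, a constraint with positive slack has shadow price 0 → catalyst, reactor time.

catalyst, reactor time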